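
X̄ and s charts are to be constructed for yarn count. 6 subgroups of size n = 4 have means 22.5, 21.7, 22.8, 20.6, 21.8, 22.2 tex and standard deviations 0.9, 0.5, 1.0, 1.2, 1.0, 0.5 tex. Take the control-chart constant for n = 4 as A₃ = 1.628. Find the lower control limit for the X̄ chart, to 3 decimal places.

20.550

X̄̄ = (22.5 + 21.7 + 22.8 + 20.6 + 21.8 + 22.2) / 6 = 21.9333
s̄ = (0.9 + 0.5 + 1.0 + 1.2 + 1.0 + 0.5) / 6 = 0.8500
LCL = X̄̄ − A₃·s̄ = 21.9333 − 1.628 × 0.8500 = 20.5495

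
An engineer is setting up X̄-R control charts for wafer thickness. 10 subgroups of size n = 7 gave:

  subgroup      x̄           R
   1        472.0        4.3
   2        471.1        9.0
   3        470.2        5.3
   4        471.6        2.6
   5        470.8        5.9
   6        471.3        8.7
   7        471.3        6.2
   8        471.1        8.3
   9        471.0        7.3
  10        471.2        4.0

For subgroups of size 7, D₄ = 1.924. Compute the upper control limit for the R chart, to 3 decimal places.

11.852

R̄ = (4.3 + 9.0 + 5.3 + 2.6 + 5.9 + 8.7 + 6.2 + 8.3 + 7.3 + 4.0) / 10 = 61.6000 / 10 = 6.1600
UCL_R = D₄·R̄ = 1.924 × 6.1600 = 11.8518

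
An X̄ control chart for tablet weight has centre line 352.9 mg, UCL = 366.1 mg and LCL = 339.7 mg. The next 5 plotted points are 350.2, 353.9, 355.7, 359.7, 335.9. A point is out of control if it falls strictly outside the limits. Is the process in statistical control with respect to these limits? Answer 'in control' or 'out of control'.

out of control

Compare each point to [339.7, 366.1]: sample 5 = 335.9 < LCL.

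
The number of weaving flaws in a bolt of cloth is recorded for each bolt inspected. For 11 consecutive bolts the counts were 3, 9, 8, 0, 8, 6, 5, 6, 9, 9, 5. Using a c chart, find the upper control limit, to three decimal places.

13.641

c̄ = (3 + 9 + 8 + 0 + 8 + 6 + 5 + 6 + 9 + 9 + 5) / 11 = 68 / 11 = 6.1818
UCL = c̄ + 3√c̄ = 6.1818 + 3 × √6.1818 = 6.1818 + 3 × 2.4863 = 13.6408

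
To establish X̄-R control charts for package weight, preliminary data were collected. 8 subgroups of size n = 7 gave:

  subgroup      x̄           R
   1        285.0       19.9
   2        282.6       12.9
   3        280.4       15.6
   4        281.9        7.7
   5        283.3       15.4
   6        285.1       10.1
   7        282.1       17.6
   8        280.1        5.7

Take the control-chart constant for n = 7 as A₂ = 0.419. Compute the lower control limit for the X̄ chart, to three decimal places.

277.068

X̄̄ = (285.0 + 282.6 + 280.4 + 281.9 + 283.3 + 285.1 + 282.1 + 280.1) / 8 = 2260.5000 / 8 = 282.5625
R̄ = (19.9 + 12.9 + 15.6 + 7.7 + 15.4 + 10.1 + 17.6 + 5.7) / 8 = 104.9000 / 8 = 13.1125
LCL = X̄̄ − A₂·R̄ = 282.5625 − 0.419 × 13.1125 = 277.0684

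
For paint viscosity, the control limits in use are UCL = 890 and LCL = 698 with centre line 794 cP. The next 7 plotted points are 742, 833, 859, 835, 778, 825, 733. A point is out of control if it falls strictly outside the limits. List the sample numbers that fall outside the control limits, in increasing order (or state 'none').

All 7 points lie within [698, 890].

none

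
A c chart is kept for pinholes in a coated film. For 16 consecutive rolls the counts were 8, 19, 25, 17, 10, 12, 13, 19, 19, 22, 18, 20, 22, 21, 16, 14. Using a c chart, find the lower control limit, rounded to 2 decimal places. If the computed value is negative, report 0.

4.75

c̄ = (8 + 19 + 25 + 17 + 10 + 12 + 13 + 19 + 19 + 22 + 18 + 20 + 22 + 21 + 16 + 14) / 16 = 275 / 16 = 17.1875
LCL = c̄ − 3√c̄ = 17.1875 − 3 × 4.1458 = 4.7502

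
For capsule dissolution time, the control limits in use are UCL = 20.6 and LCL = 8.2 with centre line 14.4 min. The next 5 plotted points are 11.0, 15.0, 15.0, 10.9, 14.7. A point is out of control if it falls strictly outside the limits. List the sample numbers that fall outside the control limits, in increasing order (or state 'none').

All 5 points lie within [8.2, 20.6].

none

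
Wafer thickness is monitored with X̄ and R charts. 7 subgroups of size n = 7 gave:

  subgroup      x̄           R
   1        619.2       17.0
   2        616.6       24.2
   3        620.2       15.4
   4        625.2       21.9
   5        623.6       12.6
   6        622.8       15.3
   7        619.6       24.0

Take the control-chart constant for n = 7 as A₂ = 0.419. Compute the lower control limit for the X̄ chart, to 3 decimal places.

X̄̄ = (619.2 + 616.6 + 620.2 + 625.2 + 623.6 + 622.8 + 619.6) / 7 = 4347.2000 / 7 = 621.0286
R̄ = (17.0 + 24.2 + 15.4 + 21.9 + 12.6 + 15.3 + 24.0) / 7 = 130.4000 / 7 = 18.6286
LCL = X̄̄ − A₂·R̄ = 621.0286 − 0.419 × 18.6286 = 613.2232

613.223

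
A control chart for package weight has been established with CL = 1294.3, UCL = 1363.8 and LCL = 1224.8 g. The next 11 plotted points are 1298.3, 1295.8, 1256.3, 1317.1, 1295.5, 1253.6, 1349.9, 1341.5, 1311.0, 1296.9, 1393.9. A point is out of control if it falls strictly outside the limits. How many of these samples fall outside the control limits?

1

Compare each point to [1224.8, 1363.8]: sample 11 = 1393.9 > UCL.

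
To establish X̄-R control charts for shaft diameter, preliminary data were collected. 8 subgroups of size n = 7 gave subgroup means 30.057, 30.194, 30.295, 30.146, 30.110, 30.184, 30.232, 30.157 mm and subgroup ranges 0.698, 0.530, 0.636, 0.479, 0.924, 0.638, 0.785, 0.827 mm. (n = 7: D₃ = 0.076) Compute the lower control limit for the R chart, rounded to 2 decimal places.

R̄ = (0.698 + 0.530 + 0.636 + 0.479 + 0.924 + 0.638 + 0.785 + 0.827) / 8 = 5.5170 / 8 = 0.6896
LCL_R = D₃·R̄ = 0.076 × 0.6896 = 0.0524

0.05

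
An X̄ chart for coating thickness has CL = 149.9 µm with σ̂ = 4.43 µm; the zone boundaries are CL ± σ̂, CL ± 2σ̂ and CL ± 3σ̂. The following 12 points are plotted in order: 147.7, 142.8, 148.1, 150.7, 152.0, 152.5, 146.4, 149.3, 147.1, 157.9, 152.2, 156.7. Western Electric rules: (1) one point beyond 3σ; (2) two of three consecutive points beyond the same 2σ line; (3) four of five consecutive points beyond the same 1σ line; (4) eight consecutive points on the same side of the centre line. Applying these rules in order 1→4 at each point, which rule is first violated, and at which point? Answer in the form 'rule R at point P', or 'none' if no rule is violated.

none

Zone of each point (C = within 1σ̂, B = 1σ̂–2σ̂, A = 2σ̂–3σ̂, * = beyond 3σ̂; sign = side of CL): 1:-C, 2:-B, 3:-C, 4:+C, 5:+C, 6:+C, 7:-C, 8:-C, 9:-C, 10:+B, 11:+C, 12:+B
No rule fires across all 12 points.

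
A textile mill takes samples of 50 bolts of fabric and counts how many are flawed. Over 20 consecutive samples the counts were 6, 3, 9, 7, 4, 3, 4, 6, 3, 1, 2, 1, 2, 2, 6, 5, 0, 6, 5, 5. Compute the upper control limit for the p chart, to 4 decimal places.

0.1951

p̄ = Σdᵢ / (k·n) = 80 / (20 × 50) = 0.08000
UCL = p̄ + 3·√(p̄(1−p̄)/n) = 0.08000 + 3 × √(0.08000×0.92000/50) = 0.08000 + 3 × 0.03837 = 0.19510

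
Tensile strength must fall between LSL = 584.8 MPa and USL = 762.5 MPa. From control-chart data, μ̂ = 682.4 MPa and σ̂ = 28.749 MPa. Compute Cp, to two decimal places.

1.03

Cp = (USL − LSL) / (6σ̂) = (762.5 − 584.8) / (6 × 28.749) = 177.7000 / 172.4940 = 1.0302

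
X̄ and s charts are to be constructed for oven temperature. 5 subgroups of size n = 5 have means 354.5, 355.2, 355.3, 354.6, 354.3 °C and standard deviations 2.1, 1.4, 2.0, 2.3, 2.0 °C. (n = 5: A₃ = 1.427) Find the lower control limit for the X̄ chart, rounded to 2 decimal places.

351.98

X̄̄ = (354.5 + 355.2 + 355.3 + 354.6 + 354.3) / 5 = 354.7800
s̄ = (2.1 + 1.4 + 2.0 + 2.3 + 2.0) / 5 = 1.9600
LCL = X̄̄ − A₃·s̄ = 354.7800 − 1.427 × 1.9600 = 351.9831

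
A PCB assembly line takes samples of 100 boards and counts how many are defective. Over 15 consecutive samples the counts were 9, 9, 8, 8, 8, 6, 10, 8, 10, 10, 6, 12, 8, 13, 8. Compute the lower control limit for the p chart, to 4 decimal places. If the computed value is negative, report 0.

p̄ = Σdᵢ / (k·n) = 133 / (15 × 100) = 0.08867
LCL = p̄ − 3·√(p̄(1−p̄)/n) = 0.08867 − 3 × 0.02843 = 0.00339

0.0034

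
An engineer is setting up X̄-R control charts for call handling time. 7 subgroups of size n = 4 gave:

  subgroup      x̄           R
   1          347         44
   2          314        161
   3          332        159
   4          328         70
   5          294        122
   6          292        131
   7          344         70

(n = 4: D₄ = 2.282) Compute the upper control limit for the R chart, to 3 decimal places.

R̄ = (44 + 161 + 159 + 70 + 122 + 131 + 70) / 7 = 757.0000 / 7 = 108.1429
UCL_R = D₄·R̄ = 2.282 × 108.1429 = 246.7820

246.782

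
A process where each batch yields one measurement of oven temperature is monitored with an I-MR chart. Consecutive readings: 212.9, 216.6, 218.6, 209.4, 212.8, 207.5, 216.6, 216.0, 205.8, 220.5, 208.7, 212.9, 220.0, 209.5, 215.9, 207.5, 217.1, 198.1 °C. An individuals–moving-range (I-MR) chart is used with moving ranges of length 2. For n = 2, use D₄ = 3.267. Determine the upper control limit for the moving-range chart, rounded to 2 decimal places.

Moving ranges: 3.7, 2.0, 9.2, 3.4, 5.3, 9.1, 0.6, 10.2, 14.7, 11.8, 4.2, 7.1, 10.5, 6.4, 8.4, 9.6, 19.0; M̄R̄ = 135.2000 / 17 = 7.9529
UCL_MR = D₄·M̄R̄ = 3.267 × 7.9529 = 25.9823

25.98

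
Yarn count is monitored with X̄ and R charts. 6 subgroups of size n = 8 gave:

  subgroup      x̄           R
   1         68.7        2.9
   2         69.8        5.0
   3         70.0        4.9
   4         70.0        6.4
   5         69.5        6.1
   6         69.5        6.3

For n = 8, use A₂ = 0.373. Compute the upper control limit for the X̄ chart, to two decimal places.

71.55

X̄̄ = (68.7 + 69.8 + 70.0 + 70.0 + 69.5 + 69.5) / 6 = 417.5000 / 6 = 69.5833
R̄ = (2.9 + 5.0 + 4.9 + 6.4 + 6.1 + 6.3) / 6 = 31.6000 / 6 = 5.2667
UCL = X̄̄ + A₂·R̄ = 69.5833 + 0.373 × 5.2667 = 71.5478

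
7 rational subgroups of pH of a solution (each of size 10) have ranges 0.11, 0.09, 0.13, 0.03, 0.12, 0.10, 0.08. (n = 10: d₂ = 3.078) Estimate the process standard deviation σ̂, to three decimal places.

R̄ = (0.11 + 0.09 + 0.13 + 0.03 + 0.12 + 0.10 + 0.08) / 7 = 0.0943
σ̂ = R̄ / d₂ = 0.0943 / 3.078 = 0.0306

0.031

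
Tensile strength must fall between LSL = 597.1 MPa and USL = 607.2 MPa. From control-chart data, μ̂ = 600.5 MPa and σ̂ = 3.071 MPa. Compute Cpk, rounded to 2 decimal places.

0.37

Cpu = (USL − μ̂) / (3σ̂) = (607.2 − 600.5) / (3 × 3.071) = 0.7272; Cpl = (μ̂ − LSL) / (3σ̂) = (600.5 − 597.1) / (3 × 3.071) = 0.3690; Cpk = min(Cpu, Cpl) = 0.3690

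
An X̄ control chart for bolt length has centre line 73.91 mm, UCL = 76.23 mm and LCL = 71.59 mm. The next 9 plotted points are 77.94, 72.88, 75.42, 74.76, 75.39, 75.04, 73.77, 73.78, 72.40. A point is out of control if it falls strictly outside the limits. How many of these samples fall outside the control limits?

Compare each point to [71.59, 76.23]: sample 1 = 77.94 > UCL.

1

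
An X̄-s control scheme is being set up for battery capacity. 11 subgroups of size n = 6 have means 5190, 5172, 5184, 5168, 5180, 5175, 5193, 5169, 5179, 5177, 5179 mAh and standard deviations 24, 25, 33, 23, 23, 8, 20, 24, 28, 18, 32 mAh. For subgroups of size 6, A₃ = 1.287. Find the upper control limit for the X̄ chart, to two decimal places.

5208.91

X̄̄ = (5190 + 5172 + 5184 + 5168 + 5180 + 5175 + 5193 + 5169 + 5179 + 5177 + 5179) / 11 = 5178.7273
s̄ = (24 + 25 + 33 + 23 + 23 + 8 + 20 + 24 + 28 + 18 + 32) / 11 = 23.4545
UCL = X̄̄ + A₃·s̄ = 5178.7273 + 1.287 × 23.4545 = 5208.9133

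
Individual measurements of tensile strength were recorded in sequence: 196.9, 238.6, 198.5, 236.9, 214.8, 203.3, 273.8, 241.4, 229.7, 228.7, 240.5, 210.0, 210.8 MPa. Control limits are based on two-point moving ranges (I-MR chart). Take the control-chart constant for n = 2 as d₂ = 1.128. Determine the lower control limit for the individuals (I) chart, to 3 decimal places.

155.656

X̄ = (196.9 + 238.6 + 198.5 + 236.9 + 214.8 + 203.3 + 273.8 + 241.4 + 229.7 + 228.7 + 240.5 + 210.0 + 210.8) / 13 = 224.9154
Moving ranges: 41.7, 40.1, 38.4, 22.1, 11.5, 70.5, 32.4, 11.7, 1.0, 11.8, 30.5, 0.8; M̄R̄ = 312.5000 / 12 = 26.0417
LCL = X̄ − 3·M̄R̄/d₂ = 224.9154 − 3 × 26.0417 / 1.128 = 155.6556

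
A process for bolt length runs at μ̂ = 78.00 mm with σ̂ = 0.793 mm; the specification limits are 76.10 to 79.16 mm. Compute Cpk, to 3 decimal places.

0.488

Cpu = (USL − μ̂) / (3σ̂) = (79.16 − 78.00) / (3 × 0.793) = 0.4876; Cpl = (μ̂ − LSL) / (3σ̂) = (78.00 − 76.10) / (3 × 0.793) = 0.7987; Cpk = min(Cpu, Cpl) = 0.4876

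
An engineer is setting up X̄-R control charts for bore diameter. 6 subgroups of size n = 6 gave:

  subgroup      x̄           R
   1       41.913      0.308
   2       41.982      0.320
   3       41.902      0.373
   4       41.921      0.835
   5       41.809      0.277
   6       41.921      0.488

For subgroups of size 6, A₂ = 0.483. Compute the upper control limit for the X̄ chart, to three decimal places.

X̄̄ = (41.913 + 41.982 + 41.902 + 41.921 + 41.809 + 41.921) / 6 = 251.4480 / 6 = 41.9080
R̄ = (0.308 + 0.320 + 0.373 + 0.835 + 0.277 + 0.488) / 6 = 2.6010 / 6 = 0.4335
UCL = X̄̄ + A₂·R̄ = 41.9080 + 0.483 × 0.4335 = 42.1174

42.117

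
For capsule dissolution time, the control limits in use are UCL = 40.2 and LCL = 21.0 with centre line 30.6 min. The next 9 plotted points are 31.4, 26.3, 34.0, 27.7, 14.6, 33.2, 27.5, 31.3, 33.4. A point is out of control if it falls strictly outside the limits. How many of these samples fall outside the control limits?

1

Compare each point to [21.0, 40.2]: sample 5 = 14.6 < LCL.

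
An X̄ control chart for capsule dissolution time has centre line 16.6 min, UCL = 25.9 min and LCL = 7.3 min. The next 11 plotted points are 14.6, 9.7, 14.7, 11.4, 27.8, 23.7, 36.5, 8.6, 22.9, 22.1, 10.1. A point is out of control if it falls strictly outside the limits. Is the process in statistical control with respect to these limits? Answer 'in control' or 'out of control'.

out of control

Compare each point to [7.3, 25.9]: sample 5 = 27.8 > UCL; sample 7 = 36.5 > UCL.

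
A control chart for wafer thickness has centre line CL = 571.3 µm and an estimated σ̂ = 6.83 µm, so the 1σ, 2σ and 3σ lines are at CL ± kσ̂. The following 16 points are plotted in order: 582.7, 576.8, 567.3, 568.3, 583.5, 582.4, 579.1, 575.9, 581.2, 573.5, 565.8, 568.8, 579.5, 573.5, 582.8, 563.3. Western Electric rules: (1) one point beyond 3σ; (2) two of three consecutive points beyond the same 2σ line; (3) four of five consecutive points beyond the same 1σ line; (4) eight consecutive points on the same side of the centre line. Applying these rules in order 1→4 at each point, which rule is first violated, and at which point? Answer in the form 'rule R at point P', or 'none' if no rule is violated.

Zone of each point (C = within 1σ̂, B = 1σ̂–2σ̂, A = 2σ̂–3σ̂, * = beyond 3σ̂; sign = side of CL): 1:+B, 2:+C, 3:-C, 4:-C, 5:+B, 6:+B, 7:+B, 8:+C, 9:+B, 10:+C, 11:-C, 12:-C, 13:+B, 14:+C, 15:+B, 16:-B
Rule 3 (four of five consecutive points beyond the same 1σ limit) is satisfied at point 9.

rule 3 at point 9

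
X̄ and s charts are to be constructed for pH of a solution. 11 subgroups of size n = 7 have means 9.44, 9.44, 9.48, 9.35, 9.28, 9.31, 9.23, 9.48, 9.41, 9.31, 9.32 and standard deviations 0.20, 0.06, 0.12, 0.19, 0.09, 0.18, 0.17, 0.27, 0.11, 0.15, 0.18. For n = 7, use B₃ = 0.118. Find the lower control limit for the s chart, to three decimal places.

0.018

s̄ = (0.20 + 0.06 + 0.12 + 0.19 + 0.09 + 0.18 + 0.17 + 0.27 + 0.11 + 0.15 + 0.18) / 11 = 0.1564
LCL_s = B₃·s̄ = 0.118 × 0.1564 = 0.0185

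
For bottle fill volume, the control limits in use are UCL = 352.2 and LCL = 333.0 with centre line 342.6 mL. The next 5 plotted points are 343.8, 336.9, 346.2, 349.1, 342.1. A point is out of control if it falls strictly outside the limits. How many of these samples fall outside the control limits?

0

All 5 points lie within [333.0, 352.2].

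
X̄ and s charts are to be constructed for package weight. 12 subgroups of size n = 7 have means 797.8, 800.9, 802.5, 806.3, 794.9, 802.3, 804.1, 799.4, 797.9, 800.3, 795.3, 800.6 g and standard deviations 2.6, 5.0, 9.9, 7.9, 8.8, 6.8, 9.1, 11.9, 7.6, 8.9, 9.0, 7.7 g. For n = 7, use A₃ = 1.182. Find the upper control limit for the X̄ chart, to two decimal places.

809.57

X̄̄ = (797.8 + 800.9 + 802.5 + 806.3 + 794.9 + 802.3 + 804.1 + 799.4 + 797.9 + 800.3 + 795.3 + 800.6) / 12 = 800.1917
s̄ = (2.6 + 5.0 + 9.9 + 7.9 + 8.8 + 6.8 + 9.1 + 11.9 + 7.6 + 8.9 + 9.0 + 7.7) / 12 = 7.9333
UCL = X̄̄ + A₃·s̄ = 800.1917 + 1.182 × 7.9333 = 809.5689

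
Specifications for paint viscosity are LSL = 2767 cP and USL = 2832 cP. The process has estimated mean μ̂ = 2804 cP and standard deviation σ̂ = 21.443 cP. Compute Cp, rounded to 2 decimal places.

Cp = (USL − LSL) / (6σ̂) = (2832 − 2767) / (6 × 21.443) = 65.0000 / 128.6580 = 0.5052

0.51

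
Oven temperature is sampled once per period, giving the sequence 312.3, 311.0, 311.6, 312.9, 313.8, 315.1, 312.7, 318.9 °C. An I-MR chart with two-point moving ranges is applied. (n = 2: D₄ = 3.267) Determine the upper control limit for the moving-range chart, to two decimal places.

6.53

Moving ranges: 1.3, 0.6, 1.3, 0.9, 1.3, 2.4, 6.2; M̄R̄ = 14.0000 / 7 = 2.0000
UCL_MR = D₄·M̄R̄ = 3.267 × 2.0000 = 6.5340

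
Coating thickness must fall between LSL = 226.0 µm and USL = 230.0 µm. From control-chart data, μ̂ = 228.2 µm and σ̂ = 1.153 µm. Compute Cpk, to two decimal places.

Cpu = (USL − μ̂) / (3σ̂) = (230.0 − 228.2) / (3 × 1.153) = 0.5204; Cpl = (μ̂ − LSL) / (3σ̂) = (228.2 − 226.0) / (3 × 1.153) = 0.6360; Cpk = min(Cpu, Cpl) = 0.5204

0.52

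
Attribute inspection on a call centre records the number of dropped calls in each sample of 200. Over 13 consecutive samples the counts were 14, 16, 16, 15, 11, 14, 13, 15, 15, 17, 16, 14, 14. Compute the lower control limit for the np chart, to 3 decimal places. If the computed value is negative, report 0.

3.573

p̄ = Σdᵢ / (k·n) = 190 / (13 × 200) = 0.07308
LCL = np̄ − 3·√(np̄(1−p̄)) = 14.6154 − 3 × 3.6807 = 3.5734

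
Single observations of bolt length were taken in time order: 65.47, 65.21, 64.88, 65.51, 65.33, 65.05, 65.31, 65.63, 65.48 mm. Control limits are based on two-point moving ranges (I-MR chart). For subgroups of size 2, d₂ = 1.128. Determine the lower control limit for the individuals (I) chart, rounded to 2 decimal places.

X̄ = (65.47 + 65.21 + 64.88 + 65.51 + 65.33 + 65.05 + 65.31 + 65.63 + 65.48) / 9 = 65.3189
Moving ranges: 0.26, 0.33, 0.63, 0.18, 0.28, 0.26, 0.32, 0.15; M̄R̄ = 2.4100 / 8 = 0.3013
LCL = X̄ − 3·M̄R̄/d₂ = 65.3189 − 3 × 0.3013 / 1.128 = 64.5177

64.52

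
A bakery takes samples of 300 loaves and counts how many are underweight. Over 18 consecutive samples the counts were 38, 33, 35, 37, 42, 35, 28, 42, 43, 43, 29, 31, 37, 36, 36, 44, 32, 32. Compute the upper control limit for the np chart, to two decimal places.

p̄ = Σdᵢ / (k·n) = 653 / (18 × 300) = 0.12093
UCL = np̄ + 3·√(np̄(1−p̄)) = 36.2778 + 3 × √(36.2778×0.87907) = 36.2778 + 3 × 5.6472 = 53.2194

53.22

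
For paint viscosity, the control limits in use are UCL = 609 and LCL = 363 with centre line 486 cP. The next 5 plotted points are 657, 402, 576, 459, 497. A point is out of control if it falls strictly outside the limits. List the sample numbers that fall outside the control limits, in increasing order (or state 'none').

Compare each point to [363, 609]: sample 1 = 657 > UCL.

1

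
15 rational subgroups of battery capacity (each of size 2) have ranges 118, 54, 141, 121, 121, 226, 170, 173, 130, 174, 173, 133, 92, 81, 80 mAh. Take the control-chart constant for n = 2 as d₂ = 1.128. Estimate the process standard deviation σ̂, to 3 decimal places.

117.435

R̄ = (118 + 54 + 141 + 121 + 121 + 226 + 170 + 173 + 130 + 174 + 173 + 133 + 92 + 81 + 80) / 15 = 132.4667
σ̂ = R̄ / d₂ = 132.4667 / 1.128 = 117.4350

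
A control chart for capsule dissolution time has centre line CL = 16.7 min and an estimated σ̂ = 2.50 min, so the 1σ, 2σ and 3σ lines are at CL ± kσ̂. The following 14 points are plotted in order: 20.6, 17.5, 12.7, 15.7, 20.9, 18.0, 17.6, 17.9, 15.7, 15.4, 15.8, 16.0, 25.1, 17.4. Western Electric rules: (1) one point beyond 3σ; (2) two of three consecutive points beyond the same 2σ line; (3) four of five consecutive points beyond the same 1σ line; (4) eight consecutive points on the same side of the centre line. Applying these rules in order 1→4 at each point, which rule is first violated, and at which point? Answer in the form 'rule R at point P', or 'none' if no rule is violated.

rule 1 at point 13

Zone of each point (C = within 1σ̂, B = 1σ̂–2σ̂, A = 2σ̂–3σ̂, * = beyond 3σ̂; sign = side of CL): 1:+B, 2:+C, 3:-B, 4:-C, 5:+B, 6:+C, 7:+C, 8:+C, 9:-C, 10:-C, 11:-C, 12:-C, 13:+*, 14:+C
Rule 1 (one point beyond the 3σ limits) is satisfied at point 13.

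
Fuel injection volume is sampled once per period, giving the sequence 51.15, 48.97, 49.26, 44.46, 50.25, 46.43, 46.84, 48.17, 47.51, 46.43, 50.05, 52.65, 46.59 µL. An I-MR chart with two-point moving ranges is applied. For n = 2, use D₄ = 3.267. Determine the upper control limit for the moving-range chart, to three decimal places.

8.886

Moving ranges: 2.18, 0.29, 4.80, 5.79, 3.82, 0.41, 1.33, 0.66, 1.08, 3.62, 2.60, 6.06; M̄R̄ = 32.6400 / 12 = 2.7200
UCL_MR = D₄·M̄R̄ = 3.267 × 2.7200 = 8.8862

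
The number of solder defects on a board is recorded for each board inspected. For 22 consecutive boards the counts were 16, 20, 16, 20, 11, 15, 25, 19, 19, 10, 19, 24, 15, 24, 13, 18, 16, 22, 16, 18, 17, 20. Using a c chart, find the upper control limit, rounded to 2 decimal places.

30.54

c̄ = (16 + 20 + 16 + 20 + 11 + 15 + 25 + 19 + 19 + 10 + 19 + 24 + 15 + 24 + 13 + 18 + 16 + 22 + 16 + 18 + 17 + 20) / 22 = 393 / 22 = 17.8636
UCL = c̄ + 3√c̄ = 17.8636 + 3 × √17.8636 = 17.8636 + 3 × 4.2265 = 30.5433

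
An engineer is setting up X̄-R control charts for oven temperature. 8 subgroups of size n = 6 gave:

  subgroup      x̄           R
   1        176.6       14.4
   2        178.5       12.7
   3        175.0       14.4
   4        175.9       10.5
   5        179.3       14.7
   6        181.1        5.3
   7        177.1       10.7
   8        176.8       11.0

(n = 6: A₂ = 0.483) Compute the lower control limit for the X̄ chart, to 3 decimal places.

X̄̄ = (176.6 + 178.5 + 175.0 + 175.9 + 179.3 + 181.1 + 177.1 + 176.8) / 8 = 1420.3000 / 8 = 177.5375
R̄ = (14.4 + 12.7 + 14.4 + 10.5 + 14.7 + 5.3 + 10.7 + 11.0) / 8 = 93.7000 / 8 = 11.7125
LCL = X̄̄ − A₂·R̄ = 177.5375 − 0.483 × 11.7125 = 171.8804

171.880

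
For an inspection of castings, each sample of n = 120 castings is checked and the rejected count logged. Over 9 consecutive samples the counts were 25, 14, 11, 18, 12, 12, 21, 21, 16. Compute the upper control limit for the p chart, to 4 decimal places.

0.2336

p̄ = Σdᵢ / (k·n) = 150 / (9 × 120) = 0.13889
UCL = p̄ + 3·√(p̄(1−p̄)/n) = 0.13889 + 3 × √(0.13889×0.86111/120) = 0.13889 + 3 × 0.03157 = 0.23360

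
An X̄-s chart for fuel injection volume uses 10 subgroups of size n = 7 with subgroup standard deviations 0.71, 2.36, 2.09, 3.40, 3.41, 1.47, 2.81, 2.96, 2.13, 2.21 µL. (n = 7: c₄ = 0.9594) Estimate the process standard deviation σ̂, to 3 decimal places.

s̄ = (0.71 + 2.36 + 2.09 + 3.40 + 3.41 + 1.47 + 2.81 + 2.96 + 2.13 + 2.21) / 10 = 2.3550
σ̂ = s̄ / c₄ = 2.3550 / 0.9594 = 2.4547

2.455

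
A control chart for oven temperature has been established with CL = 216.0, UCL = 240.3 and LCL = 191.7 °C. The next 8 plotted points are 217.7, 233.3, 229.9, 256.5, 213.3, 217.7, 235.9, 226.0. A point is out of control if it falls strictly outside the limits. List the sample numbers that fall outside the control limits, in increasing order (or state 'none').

4

Compare each point to [191.7, 240.3]: sample 4 = 256.5 > UCL.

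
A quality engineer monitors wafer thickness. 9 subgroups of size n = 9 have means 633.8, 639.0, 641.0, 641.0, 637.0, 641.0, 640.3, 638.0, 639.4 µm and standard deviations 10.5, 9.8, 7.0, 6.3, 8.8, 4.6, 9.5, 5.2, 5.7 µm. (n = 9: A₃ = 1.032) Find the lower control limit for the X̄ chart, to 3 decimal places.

X̄̄ = (633.8 + 639.0 + 641.0 + 641.0 + 637.0 + 641.0 + 640.3 + 638.0 + 639.4) / 9 = 638.9444
s̄ = (10.5 + 9.8 + 7.0 + 6.3 + 8.8 + 4.6 + 9.5 + 5.2 + 5.7) / 9 = 7.4889
LCL = X̄̄ − A₃·s̄ = 638.9444 − 1.032 × 7.4889 = 631.2159

631.216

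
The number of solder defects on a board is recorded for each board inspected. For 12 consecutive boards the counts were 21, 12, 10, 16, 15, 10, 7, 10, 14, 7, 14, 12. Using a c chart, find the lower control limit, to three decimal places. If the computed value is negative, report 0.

c̄ = (21 + 12 + 10 + 16 + 15 + 10 + 7 + 10 + 14 + 7 + 14 + 12) / 12 = 148 / 12 = 12.3333
LCL = c̄ − 3√c̄ = 12.3333 − 3 × 3.5119 = 1.7977

1.798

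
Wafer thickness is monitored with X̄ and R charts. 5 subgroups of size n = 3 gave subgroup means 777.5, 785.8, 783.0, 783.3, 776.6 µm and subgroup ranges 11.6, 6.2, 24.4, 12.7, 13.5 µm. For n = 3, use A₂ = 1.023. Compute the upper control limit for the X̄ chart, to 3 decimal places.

X̄̄ = (777.5 + 785.8 + 783.0 + 783.3 + 776.6) / 5 = 3906.2000 / 5 = 781.2400
R̄ = (11.6 + 6.2 + 24.4 + 12.7 + 13.5) / 5 = 68.4000 / 5 = 13.6800
UCL = X̄̄ + A₂·R̄ = 781.2400 + 1.023 × 13.6800 = 795.2346

795.235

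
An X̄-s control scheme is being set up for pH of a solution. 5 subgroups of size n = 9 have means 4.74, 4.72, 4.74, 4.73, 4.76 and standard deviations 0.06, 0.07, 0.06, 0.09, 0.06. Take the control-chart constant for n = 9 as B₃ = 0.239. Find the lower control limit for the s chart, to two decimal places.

s̄ = (0.06 + 0.07 + 0.06 + 0.09 + 0.06) / 5 = 0.0680
LCL_s = B₃·s̄ = 0.239 × 0.0680 = 0.0163

0.02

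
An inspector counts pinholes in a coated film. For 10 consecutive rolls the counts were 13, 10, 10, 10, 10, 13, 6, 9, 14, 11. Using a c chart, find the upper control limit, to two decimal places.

20.37

c̄ = (13 + 10 + 10 + 10 + 10 + 13 + 6 + 9 + 14 + 11) / 10 = 106 / 10 = 10.6000
UCL = c̄ + 3√c̄ = 10.6000 + 3 × √10.6000 = 10.6000 + 3 × 3.2558 = 20.3673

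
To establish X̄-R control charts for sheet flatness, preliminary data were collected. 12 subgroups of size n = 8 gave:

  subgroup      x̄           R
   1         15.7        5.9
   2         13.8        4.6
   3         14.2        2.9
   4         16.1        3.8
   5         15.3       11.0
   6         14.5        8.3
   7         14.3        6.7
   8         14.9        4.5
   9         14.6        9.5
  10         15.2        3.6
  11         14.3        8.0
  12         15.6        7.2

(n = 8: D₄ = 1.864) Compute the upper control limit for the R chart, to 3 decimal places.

R̄ = (5.9 + 4.6 + 2.9 + 3.8 + 11.0 + 8.3 + 6.7 + 4.5 + 9.5 + 3.6 + 8.0 + 7.2) / 12 = 76.0000 / 12 = 6.3333
UCL_R = D₄·R̄ = 1.864 × 6.3333 = 11.8053

11.805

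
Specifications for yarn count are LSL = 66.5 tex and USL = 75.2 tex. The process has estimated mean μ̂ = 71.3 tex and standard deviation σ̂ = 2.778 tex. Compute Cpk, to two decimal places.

Cpu = (USL − μ̂) / (3σ̂) = (75.2 − 71.3) / (3 × 2.778) = 0.4680; Cpl = (μ̂ − LSL) / (3σ̂) = (71.3 − 66.5) / (3 × 2.778) = 0.5760; Cpk = min(Cpu, Cpl) = 0.4680

0.47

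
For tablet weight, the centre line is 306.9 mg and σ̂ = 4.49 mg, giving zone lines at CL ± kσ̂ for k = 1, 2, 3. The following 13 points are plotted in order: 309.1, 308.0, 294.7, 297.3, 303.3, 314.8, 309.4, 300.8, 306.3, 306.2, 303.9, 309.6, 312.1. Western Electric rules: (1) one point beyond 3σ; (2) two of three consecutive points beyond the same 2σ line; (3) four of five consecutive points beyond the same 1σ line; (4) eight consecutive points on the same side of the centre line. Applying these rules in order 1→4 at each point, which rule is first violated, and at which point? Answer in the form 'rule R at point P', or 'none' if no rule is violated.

rule 2 at point 4

Zone of each point (C = within 1σ̂, B = 1σ̂–2σ̂, A = 2σ̂–3σ̂, * = beyond 3σ̂; sign = side of CL): 1:+C, 2:+C, 3:-A, 4:-A, 5:-C, 6:+B, 7:+C, 8:-B, 9:-C, 10:-C, 11:-C, 12:+C, 13:+B
Rule 2 (two of three consecutive points beyond the same 2σ limit) is satisfied at point 4.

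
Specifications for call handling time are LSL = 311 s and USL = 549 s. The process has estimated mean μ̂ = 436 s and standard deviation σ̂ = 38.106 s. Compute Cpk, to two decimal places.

0.99

Cpu = (USL − μ̂) / (3σ̂) = (549 − 436) / (3 × 38.106) = 0.9885; Cpl = (μ̂ − LSL) / (3σ̂) = (436 − 311) / (3 × 38.106) = 1.0934; Cpk = min(Cpu, Cpl) = 0.9885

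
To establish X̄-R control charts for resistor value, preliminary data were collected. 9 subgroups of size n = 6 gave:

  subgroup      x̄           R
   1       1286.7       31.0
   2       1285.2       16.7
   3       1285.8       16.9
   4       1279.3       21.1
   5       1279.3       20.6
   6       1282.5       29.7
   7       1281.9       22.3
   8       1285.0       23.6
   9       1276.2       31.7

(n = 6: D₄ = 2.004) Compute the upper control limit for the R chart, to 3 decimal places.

R̄ = (31.0 + 16.7 + 16.9 + 21.1 + 20.6 + 29.7 + 22.3 + 23.6 + 31.7) / 9 = 213.6000 / 9 = 23.7333
UCL_R = D₄·R̄ = 2.004 × 23.7333 = 47.5616

47.562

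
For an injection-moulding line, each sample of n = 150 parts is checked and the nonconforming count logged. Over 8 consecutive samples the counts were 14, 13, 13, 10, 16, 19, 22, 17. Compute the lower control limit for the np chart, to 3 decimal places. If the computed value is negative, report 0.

4.316

p̄ = Σdᵢ / (k·n) = 124 / (8 × 150) = 0.10333
LCL = np̄ − 3·√(np̄(1−p̄)) = 15.5000 − 3 × 3.7280 = 4.3159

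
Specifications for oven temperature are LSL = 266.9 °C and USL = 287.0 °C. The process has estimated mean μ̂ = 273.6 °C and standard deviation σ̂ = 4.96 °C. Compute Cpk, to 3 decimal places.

Cpu = (USL − μ̂) / (3σ̂) = (287.0 − 273.6) / (3 × 4.96) = 0.9005; Cpl = (μ̂ − LSL) / (3σ̂) = (273.6 − 266.9) / (3 × 4.96) = 0.4503; Cpk = min(Cpu, Cpl) = 0.4503

0.450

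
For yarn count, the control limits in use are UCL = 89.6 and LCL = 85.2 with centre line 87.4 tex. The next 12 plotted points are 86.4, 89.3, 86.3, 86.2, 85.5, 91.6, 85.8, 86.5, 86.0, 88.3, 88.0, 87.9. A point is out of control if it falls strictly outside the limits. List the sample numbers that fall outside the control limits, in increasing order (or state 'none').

6

Compare each point to [85.2, 89.6]: sample 6 = 91.6 > UCL.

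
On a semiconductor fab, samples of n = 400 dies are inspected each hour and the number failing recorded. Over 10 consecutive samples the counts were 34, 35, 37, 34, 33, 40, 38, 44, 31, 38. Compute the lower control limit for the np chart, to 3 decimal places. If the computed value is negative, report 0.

p̄ = Σdᵢ / (k·n) = 364 / (10 × 400) = 0.09100
LCL = np̄ − 3·√(np̄(1−p̄)) = 36.4000 − 3 × 5.7522 = 19.1435

19.143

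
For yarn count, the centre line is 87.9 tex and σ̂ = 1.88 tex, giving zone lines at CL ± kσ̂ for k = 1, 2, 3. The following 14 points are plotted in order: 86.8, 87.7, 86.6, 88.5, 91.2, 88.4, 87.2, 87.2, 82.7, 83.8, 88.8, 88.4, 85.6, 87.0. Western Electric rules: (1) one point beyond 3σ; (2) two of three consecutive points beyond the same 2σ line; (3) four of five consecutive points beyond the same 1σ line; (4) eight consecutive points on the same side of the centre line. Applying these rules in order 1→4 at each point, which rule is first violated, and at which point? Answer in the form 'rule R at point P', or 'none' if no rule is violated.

rule 2 at point 10

Zone of each point (C = within 1σ̂, B = 1σ̂–2σ̂, A = 2σ̂–3σ̂, * = beyond 3σ̂; sign = side of CL): 1:-C, 2:-C, 3:-C, 4:+C, 5:+B, 6:+C, 7:-C, 8:-C, 9:-A, 10:-A, 11:+C, 12:+C, 13:-B, 14:-C
Rule 2 (two of three consecutive points beyond the same 2σ limit) is satisfied at point 10.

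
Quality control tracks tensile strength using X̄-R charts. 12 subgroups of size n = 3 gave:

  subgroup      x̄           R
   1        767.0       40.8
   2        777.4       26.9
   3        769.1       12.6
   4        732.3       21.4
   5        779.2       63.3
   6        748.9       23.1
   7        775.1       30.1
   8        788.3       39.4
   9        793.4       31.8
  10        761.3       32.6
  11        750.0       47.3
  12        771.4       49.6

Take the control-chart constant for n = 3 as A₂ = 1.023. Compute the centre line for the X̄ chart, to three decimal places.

767.783

X̄̄ = (767.0 + 777.4 + 769.1 + 732.3 + 779.2 + 748.9 + 775.1 + 788.3 + 793.4 + 761.3 + 750.0 + 771.4) / 12 = 9213.4000 / 12 = 767.7833
CL = X̄̄ = 767.7833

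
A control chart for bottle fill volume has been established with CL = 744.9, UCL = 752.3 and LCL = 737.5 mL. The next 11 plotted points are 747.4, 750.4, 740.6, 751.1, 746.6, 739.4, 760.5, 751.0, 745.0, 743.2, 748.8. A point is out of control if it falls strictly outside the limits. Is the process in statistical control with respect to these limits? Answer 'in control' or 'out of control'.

Compare each point to [737.5, 752.3]: sample 7 = 760.5 > UCL.

out of control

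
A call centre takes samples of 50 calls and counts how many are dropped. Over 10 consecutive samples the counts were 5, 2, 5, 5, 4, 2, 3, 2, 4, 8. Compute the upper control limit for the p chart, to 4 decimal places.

0.1951

p̄ = Σdᵢ / (k·n) = 40 / (10 × 50) = 0.08000
UCL = p̄ + 3·√(p̄(1−p̄)/n) = 0.08000 + 3 × √(0.08000×0.92000/50) = 0.08000 + 3 × 0.03837 = 0.19510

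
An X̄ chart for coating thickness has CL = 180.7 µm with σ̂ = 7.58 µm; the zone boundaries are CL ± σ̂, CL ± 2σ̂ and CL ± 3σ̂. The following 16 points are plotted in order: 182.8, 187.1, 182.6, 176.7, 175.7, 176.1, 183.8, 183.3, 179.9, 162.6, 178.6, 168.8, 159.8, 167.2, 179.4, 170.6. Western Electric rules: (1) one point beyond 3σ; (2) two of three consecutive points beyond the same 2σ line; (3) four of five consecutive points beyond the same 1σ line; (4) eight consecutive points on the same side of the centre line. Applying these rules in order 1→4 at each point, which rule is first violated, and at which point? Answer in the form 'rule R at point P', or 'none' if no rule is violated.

rule 3 at point 14

Zone of each point (C = within 1σ̂, B = 1σ̂–2σ̂, A = 2σ̂–3σ̂, * = beyond 3σ̂; sign = side of CL): 1:+C, 2:+C, 3:+C, 4:-C, 5:-C, 6:-C, 7:+C, 8:+C, 9:-C, 10:-A, 11:-C, 12:-B, 13:-A, 14:-B, 15:-C, 16:-B
Rule 3 (four of five consecutive points beyond the same 1σ limit) is satisfied at point 14.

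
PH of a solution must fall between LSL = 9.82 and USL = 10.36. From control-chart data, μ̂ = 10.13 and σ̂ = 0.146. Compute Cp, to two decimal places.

Cp = (USL − LSL) / (6σ̂) = (10.36 − 9.82) / (6 × 0.146) = 0.5400 / 0.8760 = 0.6164

0.62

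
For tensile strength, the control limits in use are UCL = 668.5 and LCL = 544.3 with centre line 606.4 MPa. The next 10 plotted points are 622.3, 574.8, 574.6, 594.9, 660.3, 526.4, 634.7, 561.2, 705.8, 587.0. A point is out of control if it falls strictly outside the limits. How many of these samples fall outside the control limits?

Compare each point to [544.3, 668.5]: sample 6 = 526.4 < LCL; sample 9 = 705.8 > UCL.

2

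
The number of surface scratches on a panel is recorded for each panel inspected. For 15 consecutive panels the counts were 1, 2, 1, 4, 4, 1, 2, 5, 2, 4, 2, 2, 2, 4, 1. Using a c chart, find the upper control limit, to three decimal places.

7.178

c̄ = (1 + 2 + 1 + 4 + 4 + 1 + 2 + 5 + 2 + 4 + 2 + 2 + 2 + 4 + 1) / 15 = 37 / 15 = 2.4667
UCL = c̄ + 3√c̄ = 2.4667 + 3 × √2.4667 = 2.4667 + 3 × 1.5706 = 7.1784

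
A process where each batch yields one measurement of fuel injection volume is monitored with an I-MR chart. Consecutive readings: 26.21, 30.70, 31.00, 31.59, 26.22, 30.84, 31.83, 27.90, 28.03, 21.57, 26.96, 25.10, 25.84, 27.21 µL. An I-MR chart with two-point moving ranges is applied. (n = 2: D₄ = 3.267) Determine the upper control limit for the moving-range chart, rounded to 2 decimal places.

Moving ranges: 4.49, 0.30, 0.59, 5.37, 4.62, 0.99, 3.93, 0.13, 6.46, 5.39, 1.86, 0.74, 1.37; M̄R̄ = 36.2400 / 13 = 2.7877
UCL_MR = D₄·M̄R̄ = 3.267 × 2.7877 = 9.1074

9.11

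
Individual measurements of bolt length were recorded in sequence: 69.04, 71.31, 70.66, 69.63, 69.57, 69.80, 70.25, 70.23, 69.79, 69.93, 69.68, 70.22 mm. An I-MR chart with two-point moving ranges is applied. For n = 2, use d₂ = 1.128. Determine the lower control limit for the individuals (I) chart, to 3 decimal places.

X̄ = (69.04 + 71.31 + 70.66 + 69.63 + 69.57 + 69.80 + 70.25 + 70.23 + 69.79 + 69.93 + 69.68 + 70.22) / 12 = 70.0092
Moving ranges: 2.27, 0.65, 1.03, 0.06, 0.23, 0.45, 0.02, 0.44, 0.14, 0.25, 0.54; M̄R̄ = 6.0800 / 11 = 0.5527
LCL = X̄ − 3·M̄R̄/d₂ = 70.0092 − 3 × 0.5527 / 1.128 = 68.5391

68.539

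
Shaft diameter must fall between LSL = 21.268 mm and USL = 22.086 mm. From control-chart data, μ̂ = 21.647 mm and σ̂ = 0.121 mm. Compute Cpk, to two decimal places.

Cpu = (USL − μ̂) / (3σ̂) = (22.086 − 21.647) / (3 × 0.121) = 1.2094; Cpl = (μ̂ − LSL) / (3σ̂) = (21.647 − 21.268) / (3 × 0.121) = 1.0441; Cpk = min(Cpu, Cpl) = 1.0441

1.04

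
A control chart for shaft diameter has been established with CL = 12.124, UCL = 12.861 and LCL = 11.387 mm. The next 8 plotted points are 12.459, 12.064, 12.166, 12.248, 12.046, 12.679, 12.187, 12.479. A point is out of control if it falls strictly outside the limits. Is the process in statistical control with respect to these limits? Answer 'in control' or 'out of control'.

All 8 points lie within [11.387, 12.861].

in control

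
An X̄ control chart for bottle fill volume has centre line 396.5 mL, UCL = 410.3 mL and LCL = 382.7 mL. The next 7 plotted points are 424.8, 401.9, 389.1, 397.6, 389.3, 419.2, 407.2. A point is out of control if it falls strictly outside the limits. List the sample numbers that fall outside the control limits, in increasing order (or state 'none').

1, 6

Compare each point to [382.7, 410.3]: sample 1 = 424.8 > UCL; sample 6 = 419.2 > UCL.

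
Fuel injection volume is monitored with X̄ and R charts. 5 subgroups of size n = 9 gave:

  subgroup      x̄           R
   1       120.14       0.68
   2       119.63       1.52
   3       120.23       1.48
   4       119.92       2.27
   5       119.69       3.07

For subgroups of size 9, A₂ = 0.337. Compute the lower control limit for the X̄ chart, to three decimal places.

X̄̄ = (120.14 + 119.63 + 120.23 + 119.92 + 119.69) / 5 = 599.6100 / 5 = 119.9220
R̄ = (0.68 + 1.52 + 1.48 + 2.27 + 3.07) / 5 = 9.0200 / 5 = 1.8040
LCL = X̄̄ − A₂·R̄ = 119.9220 − 0.337 × 1.8040 = 119.3141

119.314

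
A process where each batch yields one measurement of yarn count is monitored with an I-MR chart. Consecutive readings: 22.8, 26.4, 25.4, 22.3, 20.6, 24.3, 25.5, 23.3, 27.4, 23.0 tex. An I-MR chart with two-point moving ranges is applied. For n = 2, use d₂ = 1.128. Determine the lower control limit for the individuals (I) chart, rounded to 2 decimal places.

16.71

X̄ = (22.8 + 26.4 + 25.4 + 22.3 + 20.6 + 24.3 + 25.5 + 23.3 + 27.4 + 23.0) / 10 = 24.1000
Moving ranges: 3.6, 1.0, 3.1, 1.7, 3.7, 1.2, 2.2, 4.1, 4.4; M̄R̄ = 25.0000 / 9 = 2.7778
LCL = X̄ − 3·M̄R̄/d₂ = 24.1000 − 3 × 2.7778 / 1.128 = 16.7123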